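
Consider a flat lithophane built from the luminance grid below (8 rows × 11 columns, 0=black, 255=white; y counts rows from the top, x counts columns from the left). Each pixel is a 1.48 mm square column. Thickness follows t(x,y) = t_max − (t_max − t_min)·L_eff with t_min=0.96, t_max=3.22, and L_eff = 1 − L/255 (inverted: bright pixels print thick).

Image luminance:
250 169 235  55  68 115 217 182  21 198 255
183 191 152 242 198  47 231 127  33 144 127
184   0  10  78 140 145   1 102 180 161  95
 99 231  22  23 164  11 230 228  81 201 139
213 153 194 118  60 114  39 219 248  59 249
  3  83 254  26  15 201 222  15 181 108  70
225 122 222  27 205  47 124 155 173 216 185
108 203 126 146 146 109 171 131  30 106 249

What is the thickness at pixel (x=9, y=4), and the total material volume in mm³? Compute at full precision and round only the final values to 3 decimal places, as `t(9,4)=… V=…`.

t(9,4)=1.483 V=418.680

span = t_max - t_min = 3.22 - 0.96 = 2.260
L(9,4) = 59, L_eff = 1 - 59/255 = 0.768627 (inverted)
t(9,4) = 3.22 - 2.260·0.768627 = 1.483
Σt over all 8·11 pixels = 97483/510 ≈ 191.1431373
V = pitch²·Σt = 1.48²·97483/510 = 418.680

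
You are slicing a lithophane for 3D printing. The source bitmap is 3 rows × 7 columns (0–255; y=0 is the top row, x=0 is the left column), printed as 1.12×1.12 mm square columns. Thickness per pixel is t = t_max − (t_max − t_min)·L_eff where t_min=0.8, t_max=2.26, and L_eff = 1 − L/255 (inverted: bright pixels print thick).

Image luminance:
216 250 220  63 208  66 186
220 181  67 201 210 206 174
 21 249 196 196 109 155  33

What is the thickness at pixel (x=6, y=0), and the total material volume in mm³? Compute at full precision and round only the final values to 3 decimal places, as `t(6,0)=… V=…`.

t(6,0)=1.865 V=45.687

span = t_max - t_min = 2.26 - 0.8 = 1.460
L(6,0) = 186, L_eff = 1 - 186/255 = 0.270588 (inverted)
t(6,0) = 2.26 - 1.460·0.270588 = 1.865
Σt over all 3·7 pixels = 464371/12750 ≈ 36.4212549
V = pitch²·Σt = 1.12²·464371/12750 = 45.687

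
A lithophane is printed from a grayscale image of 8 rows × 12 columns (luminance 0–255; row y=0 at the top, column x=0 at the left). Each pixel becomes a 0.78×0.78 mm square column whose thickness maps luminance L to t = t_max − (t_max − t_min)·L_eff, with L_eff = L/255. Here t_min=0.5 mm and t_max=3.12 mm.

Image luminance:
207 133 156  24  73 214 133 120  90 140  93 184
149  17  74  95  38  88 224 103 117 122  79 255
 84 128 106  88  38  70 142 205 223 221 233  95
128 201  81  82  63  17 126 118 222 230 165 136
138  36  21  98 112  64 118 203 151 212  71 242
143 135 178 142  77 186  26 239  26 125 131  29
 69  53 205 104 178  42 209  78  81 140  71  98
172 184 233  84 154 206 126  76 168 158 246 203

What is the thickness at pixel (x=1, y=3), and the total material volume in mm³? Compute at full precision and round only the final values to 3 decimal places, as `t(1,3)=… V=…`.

span = t_max - t_min = 3.12 - 0.5 = 2.620
L(1,3) = 201, L_eff = 201/255 = 0.788235
t(1,3) = 3.12 - 2.620·0.788235 = 1.055
Σt over all 8·12 pixels = 2198279/12750 ≈ 172.4140392
V = pitch²·Σt = 0.78²·2198279/12750 = 104.897

t(1,3)=1.055 V=104.897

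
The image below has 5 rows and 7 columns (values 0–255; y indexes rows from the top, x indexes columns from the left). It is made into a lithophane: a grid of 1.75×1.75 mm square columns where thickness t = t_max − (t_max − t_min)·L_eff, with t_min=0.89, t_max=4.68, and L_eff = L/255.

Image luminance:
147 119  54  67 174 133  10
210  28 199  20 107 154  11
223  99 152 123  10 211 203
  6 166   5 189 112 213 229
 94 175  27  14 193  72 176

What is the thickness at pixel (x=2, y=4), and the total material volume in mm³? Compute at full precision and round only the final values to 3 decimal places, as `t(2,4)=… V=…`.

span = t_max - t_min = 4.68 - 0.89 = 3.790
L(2,4) = 27, L_eff = 27/255 = 0.105882
t(2,4) = 4.68 - 3.790·0.105882 = 4.279
Σt over all 5·7 pixels = 34847/340 ≈ 102.4911765
V = pitch²·Σt = 1.75²·34847/340 = 313.879

t(2,4)=4.279 V=313.879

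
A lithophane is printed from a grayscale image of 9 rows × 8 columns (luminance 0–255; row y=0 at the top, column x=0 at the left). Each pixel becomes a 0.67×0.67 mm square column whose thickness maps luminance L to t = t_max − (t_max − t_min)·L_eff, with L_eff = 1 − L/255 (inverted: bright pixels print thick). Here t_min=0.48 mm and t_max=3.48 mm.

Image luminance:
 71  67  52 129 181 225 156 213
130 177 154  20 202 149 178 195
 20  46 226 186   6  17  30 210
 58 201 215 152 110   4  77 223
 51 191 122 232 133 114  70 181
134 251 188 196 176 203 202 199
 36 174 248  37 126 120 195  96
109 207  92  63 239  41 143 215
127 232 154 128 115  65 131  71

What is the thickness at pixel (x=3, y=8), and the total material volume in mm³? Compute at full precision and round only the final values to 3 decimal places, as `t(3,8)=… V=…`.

t(3,8)=1.986 V=67.729

span = t_max - t_min = 3.48 - 0.48 = 3.000
L(3,8) = 128, L_eff = 1 - 128/255 = 0.498039 (inverted)
t(3,8) = 3.48 - 3.000·0.498039 = 1.986
Σt over all 9·8 pixels = 64123/425 ≈ 150.8776471
V = pitch²·Σt = 0.67²·64123/425 = 67.729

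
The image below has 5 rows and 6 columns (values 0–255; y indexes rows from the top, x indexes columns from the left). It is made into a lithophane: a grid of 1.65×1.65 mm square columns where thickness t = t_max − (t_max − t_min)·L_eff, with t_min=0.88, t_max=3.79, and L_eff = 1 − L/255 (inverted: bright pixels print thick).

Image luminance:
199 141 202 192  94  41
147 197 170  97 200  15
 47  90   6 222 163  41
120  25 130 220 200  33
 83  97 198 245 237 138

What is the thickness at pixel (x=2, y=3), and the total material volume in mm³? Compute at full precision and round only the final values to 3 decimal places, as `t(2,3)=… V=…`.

t(2,3)=2.364 V=195.837

span = t_max - t_min = 3.79 - 0.88 = 2.910
L(2,3) = 130, L_eff = 1 - 130/255 = 0.490196 (inverted)
t(2,3) = 3.79 - 2.910·0.490196 = 2.364
Σt over all 5·6 pixels = 61143/850 ≈ 71.9329412
V = pitch²·Σt = 1.65²·61143/850 = 195.837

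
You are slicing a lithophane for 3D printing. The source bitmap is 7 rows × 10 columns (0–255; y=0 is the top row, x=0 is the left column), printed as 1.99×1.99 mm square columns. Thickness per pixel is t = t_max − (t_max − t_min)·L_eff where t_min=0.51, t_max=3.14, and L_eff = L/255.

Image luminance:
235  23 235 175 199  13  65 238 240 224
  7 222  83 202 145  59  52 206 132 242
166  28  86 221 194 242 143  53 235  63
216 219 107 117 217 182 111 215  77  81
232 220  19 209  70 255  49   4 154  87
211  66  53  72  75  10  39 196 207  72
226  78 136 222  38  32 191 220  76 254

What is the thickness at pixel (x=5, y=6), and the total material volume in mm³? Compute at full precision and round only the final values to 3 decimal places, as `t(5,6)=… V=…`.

span = t_max - t_min = 3.14 - 0.51 = 2.630
L(5,6) = 32, L_eff = 32/255 = 0.125490
t(5,6) = 3.14 - 2.630·0.125490 = 2.810
Σt over all 7·10 pixels = 3042491/25500 ≈ 119.3133725
V = pitch²·Σt = 1.99²·3042491/25500 = 472.493

t(5,6)=2.810 V=472.493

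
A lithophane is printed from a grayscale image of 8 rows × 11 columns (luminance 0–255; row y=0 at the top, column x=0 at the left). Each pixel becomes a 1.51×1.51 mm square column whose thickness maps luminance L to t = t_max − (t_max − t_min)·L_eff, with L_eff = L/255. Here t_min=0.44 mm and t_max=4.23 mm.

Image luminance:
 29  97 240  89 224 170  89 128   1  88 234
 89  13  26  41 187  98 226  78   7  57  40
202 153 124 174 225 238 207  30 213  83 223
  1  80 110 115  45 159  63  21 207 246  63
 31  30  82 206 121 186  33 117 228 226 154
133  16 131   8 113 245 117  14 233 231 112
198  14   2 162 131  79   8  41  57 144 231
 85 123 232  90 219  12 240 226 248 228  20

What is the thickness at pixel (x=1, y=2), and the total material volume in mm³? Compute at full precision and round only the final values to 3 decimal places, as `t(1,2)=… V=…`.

span = t_max - t_min = 4.23 - 0.44 = 3.790
L(1,2) = 153, L_eff = 153/255 = 0.600000
t(1,2) = 4.23 - 3.790·0.600000 = 1.956
Σt over all 8·11 pixels = 540271/2550 ≈ 211.8709804
V = pitch²·Σt = 1.51²·540271/2550 = 483.087

t(1,2)=1.956 V=483.087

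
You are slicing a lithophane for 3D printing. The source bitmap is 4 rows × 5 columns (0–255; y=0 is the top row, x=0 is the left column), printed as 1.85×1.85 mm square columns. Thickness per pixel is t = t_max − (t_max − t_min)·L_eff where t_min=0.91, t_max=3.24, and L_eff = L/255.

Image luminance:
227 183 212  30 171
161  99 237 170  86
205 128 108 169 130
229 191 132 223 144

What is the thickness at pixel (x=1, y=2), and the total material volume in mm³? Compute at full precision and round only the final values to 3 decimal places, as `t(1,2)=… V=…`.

span = t_max - t_min = 3.24 - 0.91 = 2.330
L(1,2) = 128, L_eff = 128/255 = 0.501961
t(1,2) = 3.24 - 2.330·0.501961 = 2.070
Σt over all 4·5 pixels = 179729/5100 ≈ 35.2409804
V = pitch²·Σt = 1.85²·179729/5100 = 120.612

t(1,2)=2.070 V=120.612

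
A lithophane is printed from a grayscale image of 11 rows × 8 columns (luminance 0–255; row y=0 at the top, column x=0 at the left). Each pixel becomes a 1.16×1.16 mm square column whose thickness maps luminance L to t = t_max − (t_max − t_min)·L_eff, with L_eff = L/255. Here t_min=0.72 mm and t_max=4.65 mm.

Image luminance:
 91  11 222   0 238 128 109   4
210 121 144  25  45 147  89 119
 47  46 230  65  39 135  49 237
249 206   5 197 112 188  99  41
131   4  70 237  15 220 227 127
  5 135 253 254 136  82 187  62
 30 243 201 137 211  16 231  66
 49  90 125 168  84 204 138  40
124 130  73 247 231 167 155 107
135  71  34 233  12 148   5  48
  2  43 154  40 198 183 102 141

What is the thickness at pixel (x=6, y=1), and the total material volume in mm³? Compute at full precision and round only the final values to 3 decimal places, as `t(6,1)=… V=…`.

t(6,1)=3.278 V=330.609

span = t_max - t_min = 4.65 - 0.72 = 3.930
L(6,1) = 89, L_eff = 89/255 = 0.349020
t(6,1) = 4.65 - 3.930·0.349020 = 3.278
Σt over all 11·8 pixels = 2088421/8500 ≈ 245.6965882
V = pitch²·Σt = 1.16²·2088421/8500 = 330.609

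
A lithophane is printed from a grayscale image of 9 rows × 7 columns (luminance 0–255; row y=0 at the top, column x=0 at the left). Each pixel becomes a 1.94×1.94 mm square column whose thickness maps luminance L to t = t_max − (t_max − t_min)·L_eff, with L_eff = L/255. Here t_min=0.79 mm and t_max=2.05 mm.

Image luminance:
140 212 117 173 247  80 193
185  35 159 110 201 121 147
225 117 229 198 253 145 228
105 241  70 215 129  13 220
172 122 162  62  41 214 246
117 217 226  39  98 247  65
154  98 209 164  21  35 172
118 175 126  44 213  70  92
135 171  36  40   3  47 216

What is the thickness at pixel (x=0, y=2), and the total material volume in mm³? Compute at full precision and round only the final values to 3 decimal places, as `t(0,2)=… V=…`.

t(0,2)=0.938 V=321.024

span = t_max - t_min = 2.05 - 0.79 = 1.260
L(0,2) = 225, L_eff = 225/255 = 0.882353
t(0,2) = 2.05 - 1.260·0.882353 = 0.938
Σt over all 9·7 pixels = 29001/340 ≈ 85.2970588
V = pitch²·Σt = 1.94²·29001/340 = 321.024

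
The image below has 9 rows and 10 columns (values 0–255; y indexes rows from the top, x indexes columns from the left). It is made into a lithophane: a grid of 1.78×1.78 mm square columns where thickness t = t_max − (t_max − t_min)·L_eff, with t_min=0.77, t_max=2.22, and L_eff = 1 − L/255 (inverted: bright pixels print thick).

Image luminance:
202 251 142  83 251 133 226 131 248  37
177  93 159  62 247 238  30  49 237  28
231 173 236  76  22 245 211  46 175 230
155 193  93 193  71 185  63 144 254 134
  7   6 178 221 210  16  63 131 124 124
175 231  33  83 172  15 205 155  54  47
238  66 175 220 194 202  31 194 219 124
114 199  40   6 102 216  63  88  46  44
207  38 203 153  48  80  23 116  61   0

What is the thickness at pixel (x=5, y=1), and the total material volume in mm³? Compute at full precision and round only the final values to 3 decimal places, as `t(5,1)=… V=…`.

span = t_max - t_min = 2.22 - 0.77 = 1.450
L(5,1) = 238, L_eff = 1 - 238/255 = 0.066667 (inverted)
t(5,1) = 2.22 - 1.450·0.066667 = 2.123
Σt over all 9·10 pixels = 174734/1275 ≈ 137.0462745
V = pitch²·Σt = 1.78²·174734/1275 = 434.217

t(5,1)=2.123 V=434.217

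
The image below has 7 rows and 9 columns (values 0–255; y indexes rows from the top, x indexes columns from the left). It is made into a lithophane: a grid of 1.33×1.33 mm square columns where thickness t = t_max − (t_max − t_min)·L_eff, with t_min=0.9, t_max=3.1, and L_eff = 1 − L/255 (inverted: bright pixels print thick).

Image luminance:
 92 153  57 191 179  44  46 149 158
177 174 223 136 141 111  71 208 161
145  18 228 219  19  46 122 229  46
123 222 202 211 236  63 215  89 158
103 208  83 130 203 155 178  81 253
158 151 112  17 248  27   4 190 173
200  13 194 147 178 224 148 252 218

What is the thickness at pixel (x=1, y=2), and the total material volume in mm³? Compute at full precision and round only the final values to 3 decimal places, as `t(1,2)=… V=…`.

span = t_max - t_min = 3.1 - 0.9 = 2.200
L(1,2) = 18, L_eff = 1 - 18/255 = 0.929412 (inverted)
t(1,2) = 3.1 - 2.200·0.929412 = 1.055
Σt over all 7·9 pixels = 69001/510 ≈ 135.2960784
V = pitch²·Σt = 1.33²·69001/510 = 239.325

t(1,2)=1.055 V=239.325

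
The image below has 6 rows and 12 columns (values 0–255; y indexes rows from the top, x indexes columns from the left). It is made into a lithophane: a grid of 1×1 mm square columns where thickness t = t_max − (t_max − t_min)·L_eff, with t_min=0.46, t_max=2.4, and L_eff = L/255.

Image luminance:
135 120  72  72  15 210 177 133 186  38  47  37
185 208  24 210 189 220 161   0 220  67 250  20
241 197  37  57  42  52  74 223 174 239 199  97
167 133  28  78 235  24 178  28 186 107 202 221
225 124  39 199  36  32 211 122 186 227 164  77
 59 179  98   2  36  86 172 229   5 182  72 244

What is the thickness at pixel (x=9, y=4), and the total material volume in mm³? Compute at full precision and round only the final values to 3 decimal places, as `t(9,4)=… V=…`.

t(9,4)=0.673 V=102.648

span = t_max - t_min = 2.4 - 0.46 = 1.940
L(9,4) = 227, L_eff = 227/255 = 0.890196
t(9,4) = 2.4 - 1.940·0.890196 = 0.673
Σt over all 6·12 pixels = 1308763/12750 ≈ 102.6480784
V = pitch²·Σt = 1²·1308763/12750 = 102.648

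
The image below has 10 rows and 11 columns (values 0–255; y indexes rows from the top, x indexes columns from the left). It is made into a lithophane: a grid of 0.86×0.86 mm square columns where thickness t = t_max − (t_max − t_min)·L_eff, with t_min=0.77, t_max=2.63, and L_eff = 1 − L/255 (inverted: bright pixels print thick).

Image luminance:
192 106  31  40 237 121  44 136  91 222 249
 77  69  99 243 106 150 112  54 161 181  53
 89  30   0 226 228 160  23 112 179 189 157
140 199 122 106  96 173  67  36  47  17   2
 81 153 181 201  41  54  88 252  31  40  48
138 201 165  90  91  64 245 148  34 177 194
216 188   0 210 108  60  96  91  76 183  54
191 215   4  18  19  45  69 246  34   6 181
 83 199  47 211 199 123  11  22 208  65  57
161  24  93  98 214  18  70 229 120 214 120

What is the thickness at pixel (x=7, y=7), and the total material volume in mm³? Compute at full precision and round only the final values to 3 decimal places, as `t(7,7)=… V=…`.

t(7,7)=2.564 V=131.616

span = t_max - t_min = 2.63 - 0.77 = 1.860
L(7,7) = 246, L_eff = 1 - 246/255 = 0.035294 (inverted)
t(7,7) = 2.63 - 1.860·0.035294 = 2.564
Σt over all 10·11 pixels = 75631/425 ≈ 177.9552941
V = pitch²·Σt = 0.86²·75631/425 = 131.616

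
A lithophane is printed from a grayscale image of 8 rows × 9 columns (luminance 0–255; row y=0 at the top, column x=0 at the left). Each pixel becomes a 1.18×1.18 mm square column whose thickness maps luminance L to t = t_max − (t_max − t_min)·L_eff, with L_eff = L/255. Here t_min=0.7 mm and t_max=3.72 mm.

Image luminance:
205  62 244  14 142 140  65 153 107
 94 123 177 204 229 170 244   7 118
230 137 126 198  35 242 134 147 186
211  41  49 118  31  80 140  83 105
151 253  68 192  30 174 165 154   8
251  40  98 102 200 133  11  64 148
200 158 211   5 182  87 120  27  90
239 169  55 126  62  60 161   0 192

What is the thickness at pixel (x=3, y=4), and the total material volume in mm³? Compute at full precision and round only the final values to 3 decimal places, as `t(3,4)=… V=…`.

t(3,4)=1.446 V=221.608

span = t_max - t_min = 3.72 - 0.7 = 3.020
L(3,4) = 192, L_eff = 192/255 = 0.752941
t(3,4) = 3.72 - 3.020·0.752941 = 1.446
Σt over all 8·9 pixels = 676411/4250 ≈ 159.1555294
V = pitch²·Σt = 1.18²·676411/4250 = 221.608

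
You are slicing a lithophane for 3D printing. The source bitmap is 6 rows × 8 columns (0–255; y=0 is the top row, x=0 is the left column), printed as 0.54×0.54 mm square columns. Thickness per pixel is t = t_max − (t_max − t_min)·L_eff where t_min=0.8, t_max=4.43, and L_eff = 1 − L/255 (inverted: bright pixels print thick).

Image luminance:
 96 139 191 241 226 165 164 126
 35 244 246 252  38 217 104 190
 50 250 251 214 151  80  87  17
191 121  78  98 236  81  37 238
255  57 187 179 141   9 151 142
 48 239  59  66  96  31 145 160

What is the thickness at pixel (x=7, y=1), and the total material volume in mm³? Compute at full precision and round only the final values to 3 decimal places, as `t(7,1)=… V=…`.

t(7,1)=3.505 V=39.503

span = t_max - t_min = 4.43 - 0.8 = 3.630
L(7,1) = 190, L_eff = 1 - 190/255 = 0.254902 (inverted)
t(7,1) = 4.43 - 3.630·0.254902 = 3.505
Σt over all 6·8 pixels = 1151499/8500 ≈ 135.4704706
V = pitch²·Σt = 0.54²·1151499/8500 = 39.503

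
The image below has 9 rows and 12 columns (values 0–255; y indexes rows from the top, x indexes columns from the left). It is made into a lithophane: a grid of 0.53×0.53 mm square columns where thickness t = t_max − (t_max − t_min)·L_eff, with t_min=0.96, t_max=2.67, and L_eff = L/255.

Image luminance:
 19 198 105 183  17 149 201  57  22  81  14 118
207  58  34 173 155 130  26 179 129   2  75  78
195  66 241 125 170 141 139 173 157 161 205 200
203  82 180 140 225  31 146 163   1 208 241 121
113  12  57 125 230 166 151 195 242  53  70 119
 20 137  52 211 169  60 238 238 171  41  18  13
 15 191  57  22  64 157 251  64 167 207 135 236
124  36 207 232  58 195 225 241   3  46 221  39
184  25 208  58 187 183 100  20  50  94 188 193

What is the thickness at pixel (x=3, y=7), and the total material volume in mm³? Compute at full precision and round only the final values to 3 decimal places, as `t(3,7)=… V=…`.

span = t_max - t_min = 2.67 - 0.96 = 1.710
L(3,7) = 232, L_eff = 232/255 = 0.909804
t(3,7) = 2.67 - 1.710·0.909804 = 1.114
Σt over all 9·12 pixels = 417426/2125 ≈ 196.4357647
V = pitch²·Σt = 0.53²·417426/2125 = 55.179

t(3,7)=1.114 V=55.179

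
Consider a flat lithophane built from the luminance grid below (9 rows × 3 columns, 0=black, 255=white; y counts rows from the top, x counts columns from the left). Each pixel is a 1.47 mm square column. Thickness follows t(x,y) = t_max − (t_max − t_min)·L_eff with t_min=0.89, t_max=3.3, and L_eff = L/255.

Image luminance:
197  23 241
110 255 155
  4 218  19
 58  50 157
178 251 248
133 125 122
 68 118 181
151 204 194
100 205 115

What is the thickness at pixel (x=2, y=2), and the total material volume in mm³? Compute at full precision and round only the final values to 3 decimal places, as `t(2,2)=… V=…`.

t(2,2)=3.120 V=113.296

span = t_max - t_min = 3.3 - 0.89 = 2.410
L(2,2) = 19, L_eff = 19/255 = 0.074510
t(2,2) = 3.3 - 2.410·0.074510 = 3.120
Σt over all 9·3 pixels = 133697/2550 ≈ 52.4301961
V = pitch²·Σt = 1.47²·133697/2550 = 113.296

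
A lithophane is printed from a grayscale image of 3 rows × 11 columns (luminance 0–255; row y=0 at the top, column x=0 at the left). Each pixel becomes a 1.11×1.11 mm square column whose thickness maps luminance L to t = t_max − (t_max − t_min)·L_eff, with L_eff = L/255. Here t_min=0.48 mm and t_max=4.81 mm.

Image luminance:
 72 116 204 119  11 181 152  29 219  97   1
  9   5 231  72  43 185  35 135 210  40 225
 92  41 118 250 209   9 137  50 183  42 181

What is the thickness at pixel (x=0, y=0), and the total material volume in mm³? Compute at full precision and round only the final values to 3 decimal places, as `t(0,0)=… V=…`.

span = t_max - t_min = 4.81 - 0.48 = 4.330
L(0,0) = 72, L_eff = 72/255 = 0.282353
t(0,0) = 4.81 - 4.330·0.282353 = 3.587
Σt over all 3·11 pixels = 611054/6375 ≈ 95.8516078
V = pitch²·Σt = 1.11²·611054/6375 = 118.099

t(0,0)=3.587 V=118.099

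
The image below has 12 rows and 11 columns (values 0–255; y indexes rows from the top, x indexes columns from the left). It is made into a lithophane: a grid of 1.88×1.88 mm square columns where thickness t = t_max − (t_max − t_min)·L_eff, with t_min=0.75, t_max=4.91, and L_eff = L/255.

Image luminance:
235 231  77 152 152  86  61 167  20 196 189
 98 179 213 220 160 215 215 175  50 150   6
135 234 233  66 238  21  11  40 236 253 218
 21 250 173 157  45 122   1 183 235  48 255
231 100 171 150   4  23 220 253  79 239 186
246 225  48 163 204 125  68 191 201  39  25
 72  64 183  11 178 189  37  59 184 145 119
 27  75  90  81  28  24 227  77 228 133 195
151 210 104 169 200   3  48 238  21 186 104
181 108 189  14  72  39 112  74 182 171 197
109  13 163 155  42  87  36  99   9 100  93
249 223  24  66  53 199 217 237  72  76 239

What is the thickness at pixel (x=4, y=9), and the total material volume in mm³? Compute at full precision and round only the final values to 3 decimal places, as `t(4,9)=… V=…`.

span = t_max - t_min = 4.91 - 0.75 = 4.160
L(4,9) = 72, L_eff = 72/255 = 0.282353
t(4,9) = 4.91 - 4.160·0.282353 = 3.735
Σt over all 12·11 pixels = 774991/2125 ≈ 364.7016471
V = pitch²·Σt = 1.88²·774991/2125 = 1289.002

t(4,9)=3.735 V=1289.002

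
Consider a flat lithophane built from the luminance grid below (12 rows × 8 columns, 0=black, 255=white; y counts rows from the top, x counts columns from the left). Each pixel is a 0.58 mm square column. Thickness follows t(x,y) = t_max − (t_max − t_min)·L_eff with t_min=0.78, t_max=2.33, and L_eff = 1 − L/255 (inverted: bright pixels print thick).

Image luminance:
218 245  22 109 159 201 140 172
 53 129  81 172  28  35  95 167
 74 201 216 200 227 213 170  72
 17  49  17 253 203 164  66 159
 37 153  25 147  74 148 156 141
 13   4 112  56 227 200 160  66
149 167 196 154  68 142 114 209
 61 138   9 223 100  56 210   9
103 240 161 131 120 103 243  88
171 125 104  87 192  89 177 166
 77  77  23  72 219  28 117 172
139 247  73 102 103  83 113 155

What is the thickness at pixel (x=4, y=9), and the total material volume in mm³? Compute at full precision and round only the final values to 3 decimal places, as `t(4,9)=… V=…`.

t(4,9)=1.947 V=50.036

span = t_max - t_min = 2.33 - 0.78 = 1.550
L(4,9) = 192, L_eff = 1 - 192/255 = 0.247059 (inverted)
t(4,9) = 2.33 - 1.550·0.247059 = 1.947
Σt over all 12·8 pixels = 758569/5100 ≈ 148.7390196
V = pitch²·Σt = 0.58²·758569/5100 = 50.036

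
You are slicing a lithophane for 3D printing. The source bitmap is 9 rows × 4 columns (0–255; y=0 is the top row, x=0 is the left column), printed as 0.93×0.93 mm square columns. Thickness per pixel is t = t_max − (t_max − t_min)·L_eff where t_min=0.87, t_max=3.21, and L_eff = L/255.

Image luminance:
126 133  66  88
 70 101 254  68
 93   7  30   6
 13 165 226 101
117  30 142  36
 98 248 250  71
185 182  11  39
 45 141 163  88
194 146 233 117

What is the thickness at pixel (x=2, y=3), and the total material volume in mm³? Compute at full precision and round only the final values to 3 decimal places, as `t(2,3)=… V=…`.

span = t_max - t_min = 3.21 - 0.87 = 2.340
L(2,3) = 226, L_eff = 226/255 = 0.886275
t(2,3) = 3.21 - 2.340·0.886275 = 1.136
Σt over all 9·4 pixels = 331893/4250 ≈ 78.0924706
V = pitch²·Σt = 0.93²·331893/4250 = 67.542

t(2,3)=1.136 V=67.542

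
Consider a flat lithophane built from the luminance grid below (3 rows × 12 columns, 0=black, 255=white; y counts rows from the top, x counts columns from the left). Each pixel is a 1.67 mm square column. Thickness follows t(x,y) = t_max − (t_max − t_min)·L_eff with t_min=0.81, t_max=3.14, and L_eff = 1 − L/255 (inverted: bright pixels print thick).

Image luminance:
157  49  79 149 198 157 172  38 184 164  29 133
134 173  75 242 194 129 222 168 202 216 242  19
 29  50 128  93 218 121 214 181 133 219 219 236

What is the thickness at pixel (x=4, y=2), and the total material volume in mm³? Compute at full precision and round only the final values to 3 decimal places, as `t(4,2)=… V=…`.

span = t_max - t_min = 3.14 - 0.81 = 2.330
L(4,2) = 218, L_eff = 1 - 218/255 = 0.145098 (inverted)
t(4,2) = 3.14 - 2.330·0.145098 = 2.802
Σt over all 3·12 pixels = 996929/12750 ≈ 78.1905098
V = pitch²·Σt = 1.67²·996929/12750 = 218.066

t(4,2)=2.802 V=218.066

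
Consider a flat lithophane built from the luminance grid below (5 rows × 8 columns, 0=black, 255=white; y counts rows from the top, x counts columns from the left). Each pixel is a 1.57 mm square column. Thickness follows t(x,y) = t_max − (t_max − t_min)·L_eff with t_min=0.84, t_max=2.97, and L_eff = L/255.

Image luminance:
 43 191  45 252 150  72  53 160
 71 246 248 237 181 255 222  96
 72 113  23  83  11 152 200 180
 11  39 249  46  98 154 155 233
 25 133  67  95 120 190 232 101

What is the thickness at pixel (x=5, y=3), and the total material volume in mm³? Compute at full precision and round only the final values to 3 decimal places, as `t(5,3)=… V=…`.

t(5,3)=1.684 V=183.625

span = t_max - t_min = 2.97 - 0.84 = 2.130
L(5,3) = 154, L_eff = 154/255 = 0.603922
t(5,3) = 2.97 - 2.130·0.603922 = 1.684
Σt over all 5·8 pixels = 74.496
V = pitch²·Σt = 1.57²·74.496 = 183.625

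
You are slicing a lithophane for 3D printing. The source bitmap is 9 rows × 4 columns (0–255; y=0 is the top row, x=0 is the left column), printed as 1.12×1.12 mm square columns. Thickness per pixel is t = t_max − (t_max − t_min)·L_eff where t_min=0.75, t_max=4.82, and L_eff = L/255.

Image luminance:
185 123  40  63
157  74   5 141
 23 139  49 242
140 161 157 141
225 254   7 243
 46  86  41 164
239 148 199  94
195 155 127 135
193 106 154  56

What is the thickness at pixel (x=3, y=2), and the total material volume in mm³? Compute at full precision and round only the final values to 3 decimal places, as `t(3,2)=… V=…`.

t(3,2)=0.957 V=123.424

span = t_max - t_min = 4.82 - 0.75 = 4.070
L(3,2) = 242, L_eff = 242/255 = 0.949020
t(3,2) = 4.82 - 4.070·0.949020 = 0.957
Σt over all 9·4 pixels = 836337/8500 ≈ 98.3925882
V = pitch²·Σt = 1.12²·836337/8500 = 123.424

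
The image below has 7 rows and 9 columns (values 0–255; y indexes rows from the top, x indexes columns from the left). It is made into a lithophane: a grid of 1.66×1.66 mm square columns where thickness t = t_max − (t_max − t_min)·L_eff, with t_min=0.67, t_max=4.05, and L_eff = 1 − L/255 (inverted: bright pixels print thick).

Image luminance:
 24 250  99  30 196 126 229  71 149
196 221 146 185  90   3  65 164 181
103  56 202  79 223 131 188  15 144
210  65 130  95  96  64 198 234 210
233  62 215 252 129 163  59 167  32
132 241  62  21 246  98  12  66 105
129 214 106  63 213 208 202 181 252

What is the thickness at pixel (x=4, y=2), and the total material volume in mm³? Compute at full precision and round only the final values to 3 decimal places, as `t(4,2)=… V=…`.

span = t_max - t_min = 4.05 - 0.67 = 3.380
L(4,2) = 223, L_eff = 1 - 223/255 = 0.125490 (inverted)
t(4,2) = 4.05 - 3.380·0.125490 = 3.626
Σt over all 7·9 pixels = 4027433/25500 ≈ 157.9385490
V = pitch²·Σt = 1.66²·4027433/25500 = 435.215

t(4,2)=3.626 V=435.215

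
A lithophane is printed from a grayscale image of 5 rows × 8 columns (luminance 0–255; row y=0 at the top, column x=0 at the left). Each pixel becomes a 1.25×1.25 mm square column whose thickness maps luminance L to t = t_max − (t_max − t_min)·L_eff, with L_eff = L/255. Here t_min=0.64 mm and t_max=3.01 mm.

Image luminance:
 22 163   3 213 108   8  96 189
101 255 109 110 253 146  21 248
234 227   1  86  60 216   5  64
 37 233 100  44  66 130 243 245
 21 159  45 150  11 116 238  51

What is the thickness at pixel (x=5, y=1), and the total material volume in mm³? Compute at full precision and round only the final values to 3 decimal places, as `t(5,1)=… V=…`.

span = t_max - t_min = 3.01 - 0.64 = 2.370
L(5,1) = 146, L_eff = 146/255 = 0.572549
t(5,1) = 3.01 - 2.370·0.572549 = 1.653
Σt over all 5·8 pixels = 642067/8500 ≈ 75.5372941
V = pitch²·Σt = 1.25²·642067/8500 = 118.027

t(5,1)=1.653 V=118.027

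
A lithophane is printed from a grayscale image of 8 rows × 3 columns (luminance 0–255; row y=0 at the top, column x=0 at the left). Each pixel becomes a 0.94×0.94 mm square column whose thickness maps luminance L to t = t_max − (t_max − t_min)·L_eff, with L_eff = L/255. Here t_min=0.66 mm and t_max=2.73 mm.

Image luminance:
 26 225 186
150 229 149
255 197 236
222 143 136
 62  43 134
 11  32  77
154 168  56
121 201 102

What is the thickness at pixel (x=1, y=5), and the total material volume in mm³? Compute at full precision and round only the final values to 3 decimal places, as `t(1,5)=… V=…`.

span = t_max - t_min = 2.73 - 0.66 = 2.070
L(1,5) = 32, L_eff = 32/255 = 0.125490
t(1,5) = 2.73 - 2.070·0.125490 = 2.470
Σt over all 8·3 pixels = 38.61
V = pitch²·Σt = 0.94²·38.61 = 34.116

t(1,5)=2.470 V=34.116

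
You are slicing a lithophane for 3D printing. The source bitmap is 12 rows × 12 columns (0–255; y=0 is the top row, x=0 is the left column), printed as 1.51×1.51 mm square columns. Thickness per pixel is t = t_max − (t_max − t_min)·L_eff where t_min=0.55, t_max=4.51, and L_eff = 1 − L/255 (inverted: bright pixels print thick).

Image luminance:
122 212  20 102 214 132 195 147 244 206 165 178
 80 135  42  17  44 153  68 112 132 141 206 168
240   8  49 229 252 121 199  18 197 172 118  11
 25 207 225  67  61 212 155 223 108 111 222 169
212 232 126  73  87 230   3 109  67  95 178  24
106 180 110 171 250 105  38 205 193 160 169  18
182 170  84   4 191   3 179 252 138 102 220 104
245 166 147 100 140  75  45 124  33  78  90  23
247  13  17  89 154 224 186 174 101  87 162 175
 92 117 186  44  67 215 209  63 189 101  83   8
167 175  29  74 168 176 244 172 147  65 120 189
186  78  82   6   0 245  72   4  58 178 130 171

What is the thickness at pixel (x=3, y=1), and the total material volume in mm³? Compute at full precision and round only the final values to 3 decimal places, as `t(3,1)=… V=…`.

span = t_max - t_min = 4.51 - 0.55 = 3.960
L(3,1) = 17, L_eff = 1 - 17/255 = 0.933333 (inverted)
t(3,1) = 4.51 - 3.960·0.933333 = 0.814
Σt over all 12·12 pixels = 782397/2125 ≈ 368.1868235
V = pitch²·Σt = 1.51²·782397/2125 = 839.503

t(3,1)=0.814 V=839.503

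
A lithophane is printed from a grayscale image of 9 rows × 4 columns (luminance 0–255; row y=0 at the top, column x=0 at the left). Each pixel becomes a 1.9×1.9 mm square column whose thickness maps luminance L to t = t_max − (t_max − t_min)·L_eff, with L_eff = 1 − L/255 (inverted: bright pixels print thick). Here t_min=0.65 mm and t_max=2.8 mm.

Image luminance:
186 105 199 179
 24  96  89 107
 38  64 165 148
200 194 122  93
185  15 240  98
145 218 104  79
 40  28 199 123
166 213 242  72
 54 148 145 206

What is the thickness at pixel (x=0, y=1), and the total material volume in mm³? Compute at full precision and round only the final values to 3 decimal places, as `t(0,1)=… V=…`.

t(0,1)=0.852 V=228.412

span = t_max - t_min = 2.8 - 0.65 = 2.150
L(0,1) = 24, L_eff = 1 - 24/255 = 0.905882 (inverted)
t(0,1) = 2.8 - 2.150·0.905882 = 0.852
Σt over all 9·4 pixels = 322687/5100 ≈ 63.2719608
V = pitch²·Σt = 1.9²·322687/5100 = 228.412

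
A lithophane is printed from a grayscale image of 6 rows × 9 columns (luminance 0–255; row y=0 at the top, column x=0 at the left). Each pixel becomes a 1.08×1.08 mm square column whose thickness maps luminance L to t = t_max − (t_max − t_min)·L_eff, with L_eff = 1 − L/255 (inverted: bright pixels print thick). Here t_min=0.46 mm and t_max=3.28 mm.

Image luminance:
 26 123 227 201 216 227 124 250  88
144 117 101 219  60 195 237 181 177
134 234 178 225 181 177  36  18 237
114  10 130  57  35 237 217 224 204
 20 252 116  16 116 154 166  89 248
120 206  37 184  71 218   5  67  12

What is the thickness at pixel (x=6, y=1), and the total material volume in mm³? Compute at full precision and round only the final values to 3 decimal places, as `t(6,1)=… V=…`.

t(6,1)=3.081 V=127.754

span = t_max - t_min = 3.28 - 0.46 = 2.820
L(6,1) = 237, L_eff = 1 - 237/255 = 0.070588 (inverted)
t(6,1) = 3.28 - 2.820·0.070588 = 3.081
Σt over all 6·9 pixels = 232748/2125 ≈ 109.5284706
V = pitch²·Σt = 1.08²·232748/2125 = 127.754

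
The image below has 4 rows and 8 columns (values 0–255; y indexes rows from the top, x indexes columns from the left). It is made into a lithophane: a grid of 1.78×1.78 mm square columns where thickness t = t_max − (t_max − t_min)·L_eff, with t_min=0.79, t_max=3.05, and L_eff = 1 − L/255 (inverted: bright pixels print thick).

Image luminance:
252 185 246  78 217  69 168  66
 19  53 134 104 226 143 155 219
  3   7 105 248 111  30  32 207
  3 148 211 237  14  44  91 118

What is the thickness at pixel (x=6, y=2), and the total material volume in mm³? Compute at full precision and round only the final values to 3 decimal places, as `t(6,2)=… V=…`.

span = t_max - t_min = 3.05 - 0.79 = 2.260
L(6,2) = 32, L_eff = 1 - 32/255 = 0.874510 (inverted)
t(6,2) = 3.05 - 2.260·0.874510 = 1.074
Σt over all 4·8 pixels = 767879/12750 ≈ 60.2258039
V = pitch²·Σt = 1.78²·767879/12750 = 190.819

t(6,2)=1.074 V=190.819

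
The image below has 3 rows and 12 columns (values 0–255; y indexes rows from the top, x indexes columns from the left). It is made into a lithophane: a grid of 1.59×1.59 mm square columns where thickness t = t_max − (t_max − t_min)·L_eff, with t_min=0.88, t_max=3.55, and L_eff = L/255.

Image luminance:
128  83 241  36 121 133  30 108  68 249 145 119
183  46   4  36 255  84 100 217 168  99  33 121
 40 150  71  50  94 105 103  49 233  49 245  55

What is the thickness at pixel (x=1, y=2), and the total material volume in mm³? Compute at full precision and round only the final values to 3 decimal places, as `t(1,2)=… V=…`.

span = t_max - t_min = 3.55 - 0.88 = 2.670
L(1,2) = 150, L_eff = 150/255 = 0.588235
t(1,2) = 3.55 - 2.670·0.588235 = 1.979
Σt over all 3·12 pixels = 725761/8500 ≈ 85.3836471
V = pitch²·Σt = 1.59²·725761/8500 = 215.858

t(1,2)=1.979 V=215.858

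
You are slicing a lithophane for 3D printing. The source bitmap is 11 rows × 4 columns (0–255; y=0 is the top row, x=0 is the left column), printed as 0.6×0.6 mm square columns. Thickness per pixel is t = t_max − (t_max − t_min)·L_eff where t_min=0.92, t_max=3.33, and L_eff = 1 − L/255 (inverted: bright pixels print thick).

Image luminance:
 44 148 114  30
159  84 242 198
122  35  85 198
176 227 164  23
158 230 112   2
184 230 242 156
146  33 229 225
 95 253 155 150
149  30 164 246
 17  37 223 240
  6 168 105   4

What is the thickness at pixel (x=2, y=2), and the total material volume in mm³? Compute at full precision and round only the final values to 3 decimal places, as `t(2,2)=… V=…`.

span = t_max - t_min = 3.33 - 0.92 = 2.410
L(2,2) = 85, L_eff = 1 - 85/255 = 0.666667 (inverted)
t(2,2) = 3.33 - 2.410·0.666667 = 1.723
Σt over all 11·4 pixels = 1243699/12750 ≈ 97.5450196
V = pitch²·Σt = 0.6²·1243699/12750 = 35.116

t(2,2)=1.723 V=35.116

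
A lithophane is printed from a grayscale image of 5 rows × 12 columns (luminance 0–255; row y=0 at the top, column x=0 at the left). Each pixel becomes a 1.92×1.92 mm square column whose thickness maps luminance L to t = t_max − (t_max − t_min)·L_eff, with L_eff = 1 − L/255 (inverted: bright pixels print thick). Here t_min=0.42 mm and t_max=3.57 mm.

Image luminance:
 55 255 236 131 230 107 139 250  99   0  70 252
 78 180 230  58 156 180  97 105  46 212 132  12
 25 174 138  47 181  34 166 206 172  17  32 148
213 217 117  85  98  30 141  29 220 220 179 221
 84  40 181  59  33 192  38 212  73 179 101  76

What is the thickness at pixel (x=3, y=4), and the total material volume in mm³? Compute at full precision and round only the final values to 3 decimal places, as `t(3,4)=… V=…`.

span = t_max - t_min = 3.57 - 0.42 = 3.150
L(3,4) = 59, L_eff = 1 - 59/255 = 0.768627 (inverted)
t(3,4) = 3.57 - 3.150·0.768627 = 1.149
Σt over all 5·12 pixels = 51072/425 ≈ 120.1694118
V = pitch²·Σt = 1.92²·51072/425 = 442.993

t(3,4)=1.149 V=442.993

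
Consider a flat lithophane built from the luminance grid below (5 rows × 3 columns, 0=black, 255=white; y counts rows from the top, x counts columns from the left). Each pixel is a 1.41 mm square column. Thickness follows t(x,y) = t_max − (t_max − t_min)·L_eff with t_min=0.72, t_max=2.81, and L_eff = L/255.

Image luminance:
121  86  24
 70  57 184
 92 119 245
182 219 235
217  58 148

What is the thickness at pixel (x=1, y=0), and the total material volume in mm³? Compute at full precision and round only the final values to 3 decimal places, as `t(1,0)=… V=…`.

span = t_max - t_min = 2.81 - 0.72 = 2.090
L(1,0) = 86, L_eff = 86/255 = 0.337255
t(1,0) = 2.81 - 2.090·0.337255 = 2.105
Σt over all 5·3 pixels = 9484/375 ≈ 25.2906667
V = pitch²·Σt = 1.41²·9484/375 = 50.280

t(1,0)=2.105 V=50.280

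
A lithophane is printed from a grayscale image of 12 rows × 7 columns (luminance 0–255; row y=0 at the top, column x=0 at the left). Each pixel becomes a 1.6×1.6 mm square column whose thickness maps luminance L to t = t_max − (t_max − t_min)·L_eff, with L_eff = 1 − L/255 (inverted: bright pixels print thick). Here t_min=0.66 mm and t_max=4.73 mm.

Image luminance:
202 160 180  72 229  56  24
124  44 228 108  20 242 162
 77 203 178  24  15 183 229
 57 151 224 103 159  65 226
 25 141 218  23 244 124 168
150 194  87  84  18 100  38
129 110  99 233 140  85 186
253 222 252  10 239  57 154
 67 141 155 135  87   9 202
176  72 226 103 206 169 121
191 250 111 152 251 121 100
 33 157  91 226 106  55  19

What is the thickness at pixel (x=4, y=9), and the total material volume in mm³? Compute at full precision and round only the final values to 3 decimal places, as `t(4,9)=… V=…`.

span = t_max - t_min = 4.73 - 0.66 = 4.070
L(4,9) = 206, L_eff = 1 - 206/255 = 0.192157 (inverted)
t(4,9) = 4.73 - 4.070·0.192157 = 3.948
Σt over all 12·7 pixels = 299827/1275 ≈ 235.1584314
V = pitch²·Σt = 1.6²·299827/1275 = 602.006

t(4,9)=3.948 V=602.006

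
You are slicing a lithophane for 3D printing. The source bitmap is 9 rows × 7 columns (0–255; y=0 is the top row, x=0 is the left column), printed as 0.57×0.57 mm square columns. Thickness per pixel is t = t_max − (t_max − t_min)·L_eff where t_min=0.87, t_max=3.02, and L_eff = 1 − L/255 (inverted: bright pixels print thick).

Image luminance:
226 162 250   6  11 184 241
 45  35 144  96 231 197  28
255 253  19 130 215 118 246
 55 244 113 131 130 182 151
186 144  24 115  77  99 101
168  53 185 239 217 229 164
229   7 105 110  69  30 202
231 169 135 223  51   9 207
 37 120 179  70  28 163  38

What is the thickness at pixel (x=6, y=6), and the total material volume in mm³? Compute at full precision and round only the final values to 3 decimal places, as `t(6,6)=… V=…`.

t(6,6)=2.573 V=41.122

span = t_max - t_min = 3.02 - 0.87 = 2.150
L(6,6) = 202, L_eff = 1 - 202/255 = 0.207843 (inverted)
t(6,6) = 3.02 - 2.150·0.207843 = 2.573
Σt over all 9·7 pixels = 53792/425 ≈ 126.5694118
V = pitch²·Σt = 0.57²·53792/425 = 41.122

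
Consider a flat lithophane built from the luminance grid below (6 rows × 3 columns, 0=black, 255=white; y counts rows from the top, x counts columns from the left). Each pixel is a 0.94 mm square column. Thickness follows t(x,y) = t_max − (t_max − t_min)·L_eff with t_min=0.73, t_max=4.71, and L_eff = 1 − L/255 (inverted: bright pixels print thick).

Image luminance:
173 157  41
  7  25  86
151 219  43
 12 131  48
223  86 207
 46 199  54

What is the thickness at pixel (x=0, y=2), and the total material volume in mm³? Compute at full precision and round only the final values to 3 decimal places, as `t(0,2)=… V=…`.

span = t_max - t_min = 4.71 - 0.73 = 3.980
L(0,2) = 151, L_eff = 1 - 151/255 = 0.407843 (inverted)
t(0,2) = 4.71 - 3.980·0.407843 = 3.087
Σt over all 6·3 pixels = 182409/4250 ≈ 42.9197647
V = pitch²·Σt = 0.94²·182409/4250 = 37.924

t(0,2)=3.087 V=37.924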